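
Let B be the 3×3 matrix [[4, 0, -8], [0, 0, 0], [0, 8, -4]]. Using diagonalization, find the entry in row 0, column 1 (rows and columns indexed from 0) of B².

Characteristic polynomial: μ^3 - 16μ = μ(μ - 4)(μ + 4), so the eigenvalues are -4, 0, 4.
μ=4: eigenvector (1, 0, 0).
μ=0: eigenvector (4, 1, 2).
μ=-4: eigenvector (1, 0, 1).
P = [[1, 4, 1], [0, 1, 0], [0, 2, 1]], D = diag(4, 0, -4), P⁻¹ = [[1, -2, -1], [0, 1, 0], [0, -2, 1]].
B² = P·diag(16, 0, 16)·P⁻¹ = [[16, -64, 0], [0, 0, 0], [0, -32, 16]].
The requested entry is -64.

-64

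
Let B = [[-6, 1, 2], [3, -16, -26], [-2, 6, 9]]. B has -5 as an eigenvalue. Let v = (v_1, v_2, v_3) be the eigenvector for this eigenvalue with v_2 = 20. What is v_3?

B + 5I = [[-1, 1, 2], [3, -11, -26], [-2, 6, 14]].
Solving (B + 5I)v = 0 gives the eigenspace spanned by (4, 20, -8).
With v_2 = 20, v = (4, 20, -8), so v_3 = -8.

-8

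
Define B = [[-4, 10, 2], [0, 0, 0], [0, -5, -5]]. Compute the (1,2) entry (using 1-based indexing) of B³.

Characteristic polynomial: μ^3 + 9μ^2 + 20μ = μ(μ + 4)(μ + 5), so the eigenvalues are -5, -4, 0.
μ=-4: eigenvector (1, 0, 0).
μ=-5: eigenvector (-2, 0, 1).
μ=0: eigenvector (2, 1, -1).
P = [[1, -2, 2], [0, 0, 1], [0, 1, -1]], D = diag(-4, -5, 0), P⁻¹ = [[1, 0, 2], [0, 1, 1], [0, 1, 0]].
B³ = P·diag(-64, -125, 0)·P⁻¹ = [[-64, 250, 122], [0, 0, 0], [0, -125, -125]].
The requested entry is 250.

250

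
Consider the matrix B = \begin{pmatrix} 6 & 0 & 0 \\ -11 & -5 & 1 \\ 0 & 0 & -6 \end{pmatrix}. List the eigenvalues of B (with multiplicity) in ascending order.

-6, -5, 6

Characteristic polynomial: p(μ) = μ^3 + 5μ^2 - 36μ - 180 = (μ - 6)(μ + 5)(μ + 6).
Roots (with multiplicity): -6, -5, 6.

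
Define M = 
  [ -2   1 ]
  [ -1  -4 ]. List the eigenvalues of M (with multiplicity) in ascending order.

-3, -3

Characteristic polynomial: p(t) = t^2 + 6t + 9 = (t + 3)^2.
Roots (with multiplicity): -3, -3.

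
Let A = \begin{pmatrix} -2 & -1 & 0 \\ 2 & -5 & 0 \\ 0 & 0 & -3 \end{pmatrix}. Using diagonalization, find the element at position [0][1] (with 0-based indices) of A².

7

Characteristic polynomial: μ^3 + 10μ^2 + 33μ + 36 = (μ + 3)^2(μ + 4), so the eigenvalues are -4, -3, -3.
μ=-3: eigenvector (0, 0, 1).
μ=-3: eigenvector (1, 1, 0).
μ=-4: eigenvector (-1, -2, 0).
P = [[0, 1, -1], [0, 1, -2], [1, 0, 0]], D = diag(-3, -3, -4), P⁻¹ = [[0, 0, 1], [2, -1, 0], [1, -1, 0]].
A² = P·diag(9, 9, 16)·P⁻¹ = [[2, 7, 0], [-14, 23, 0], [0, 0, 9]].
The requested entry is 7.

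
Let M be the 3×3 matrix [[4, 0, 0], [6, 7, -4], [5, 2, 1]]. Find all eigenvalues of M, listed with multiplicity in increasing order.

3, 4, 5

Characteristic polynomial: p(λ) = λ^3 - 12λ^2 + 47λ - 60 = (λ - 5)(λ - 4)(λ - 3).
Roots (with multiplicity): 3, 4, 5.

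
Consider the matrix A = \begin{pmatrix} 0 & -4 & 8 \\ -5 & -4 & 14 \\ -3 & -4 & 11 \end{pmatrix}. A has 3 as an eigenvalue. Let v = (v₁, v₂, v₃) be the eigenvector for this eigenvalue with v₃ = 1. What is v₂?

A − 3I = [[-3, -4, 8], [-5, -7, 14], [-3, -4, 8]].
Solving (A − 3I)v = 0 gives the eigenspace spanned by (0, 2, 1).
With v₃ = 1, v = (0, 2, 1), so v₂ = 2.

2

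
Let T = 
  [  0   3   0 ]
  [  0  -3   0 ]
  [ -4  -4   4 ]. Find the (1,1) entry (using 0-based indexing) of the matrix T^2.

9

Characteristic polynomial: s^3 - s^2 - 12s = s(s - 4)(s + 3), so the eigenvalues are -3, 0, 4.
s=0: eigenvector (1, 0, 1).
s=-3: eigenvector (-1, 1, 0).
s=4: eigenvector (0, 0, 1).
P = [[1, -1, 0], [0, 1, 0], [1, 0, 1]], D = diag(0, -3, 4), P⁻¹ = [[1, 1, 0], [0, 1, 0], [-1, -1, 1]].
T² = P·diag(0, 9, 16)·P⁻¹ = [[0, -9, 0], [0, 9, 0], [-16, -16, 16]].
The requested entry is 9.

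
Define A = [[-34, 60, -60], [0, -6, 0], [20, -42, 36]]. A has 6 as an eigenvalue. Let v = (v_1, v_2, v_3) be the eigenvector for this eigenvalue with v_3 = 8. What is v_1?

A − 6I = [[-40, 60, -60], [0, -12, 0], [20, -42, 30]].
Solving (A − 6I)v = 0 gives the eigenspace spanned by (-12, 0, 8).
With v_3 = 8, v = (-12, 0, 8), so v_1 = -12.

-12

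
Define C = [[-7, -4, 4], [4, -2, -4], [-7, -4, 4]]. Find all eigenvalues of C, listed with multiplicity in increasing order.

-3, -2, 0

Characteristic polynomial: p(λ) = λ^3 + 5λ^2 + 6λ = λ(λ + 2)(λ + 3).
Roots (with multiplicity): -3, -2, 0.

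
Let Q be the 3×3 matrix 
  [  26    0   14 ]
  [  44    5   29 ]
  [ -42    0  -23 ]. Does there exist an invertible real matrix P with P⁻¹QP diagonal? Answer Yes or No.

Characteristic polynomial: p(μ) = μ^3 - 8μ^2 + 5μ + 50 = (μ - 5)^2(μ + 2).
μ = 5 has algebraic multiplicity 2; rank(Q − 5I) = 2, so geometric multiplicity = 1.
Geometric multiplicity < algebraic multiplicity, so Q is not diagonalizable.

No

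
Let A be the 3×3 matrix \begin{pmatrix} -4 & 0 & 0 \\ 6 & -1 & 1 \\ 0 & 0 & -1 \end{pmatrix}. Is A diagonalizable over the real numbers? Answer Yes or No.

No

Characteristic polynomial: p(r) = r^3 + 6r^2 + 9r + 4 = (r + 1)^2(r + 4).
r = -1 has algebraic multiplicity 2; rank(A + 1I) = 2, so geometric multiplicity = 1.
Geometric multiplicity < algebraic multiplicity, so A is not diagonalizable.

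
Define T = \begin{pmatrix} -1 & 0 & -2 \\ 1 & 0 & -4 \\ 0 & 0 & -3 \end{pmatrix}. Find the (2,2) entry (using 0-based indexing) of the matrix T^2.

Characteristic polynomial: λ^3 + 4λ^2 + 3λ = λ(λ + 1)(λ + 3), so the eigenvalues are -3, -1, 0.
λ=-1: eigenvector (1, -1, 0).
λ=0: eigenvector (0, 1, 0).
λ=-3: eigenvector (1, 1, 1).
P = [[1, 0, 1], [-1, 1, 1], [0, 0, 1]], D = diag(-1, 0, -3), P⁻¹ = [[1, 0, -1], [1, 1, -2], [0, 0, 1]].
T² = P·diag(1, 0, 9)·P⁻¹ = [[1, 0, 8], [-1, 0, 10], [0, 0, 9]].
The requested entry is 9.

9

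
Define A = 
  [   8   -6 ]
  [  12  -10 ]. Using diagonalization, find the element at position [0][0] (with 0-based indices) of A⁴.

-224

Characteristic polynomial: t^2 + 2t - 8 = (t - 2)(t + 4), so the eigenvalues are -4, 2.
t=-4: eigenvector (-1, -2).
t=2: eigenvector (1, 1).
P = [[-1, 1], [-2, 1]], D = diag(-4, 2), P⁻¹ = [[1, -1], [2, -1]].
A⁴ = P·diag(256, 16)·P⁻¹ = [[-224, 240], [-480, 496]].
The requested entry is -224.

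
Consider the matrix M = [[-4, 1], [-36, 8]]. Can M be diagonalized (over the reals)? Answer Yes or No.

No

Characteristic polynomial: p(μ) = μ^2 - 4μ + 4 = (μ - 2)^2.
μ = 2 has algebraic multiplicity 2; rank(M − 2I) = 1, so geometric multiplicity = 1.
Geometric multiplicity < algebraic multiplicity, so M is not diagonalizable.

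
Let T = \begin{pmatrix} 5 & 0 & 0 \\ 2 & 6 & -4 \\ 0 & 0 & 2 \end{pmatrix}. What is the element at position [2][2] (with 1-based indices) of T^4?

1296

Characteristic polynomial: μ^3 - 13μ^2 + 52μ - 60 = (μ - 6)(μ - 5)(μ - 2), so the eigenvalues are 2, 5, 6.
μ=6: eigenvector (0, 1, 0).
μ=5: eigenvector (1, -2, 0).
μ=2: eigenvector (0, 1, 1).
P = [[0, 1, 0], [1, -2, 1], [0, 0, 1]], D = diag(6, 5, 2), P⁻¹ = [[2, 1, -1], [1, 0, 0], [0, 0, 1]].
T⁴ = P·diag(1296, 625, 16)·P⁻¹ = [[625, 0, 0], [1342, 1296, -1280], [0, 0, 16]].
The requested entry is 1296.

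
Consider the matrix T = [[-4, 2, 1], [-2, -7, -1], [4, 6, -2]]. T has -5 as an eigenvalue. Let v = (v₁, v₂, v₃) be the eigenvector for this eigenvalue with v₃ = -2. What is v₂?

1

T + 5I = [[1, 2, 1], [-2, -2, -1], [4, 6, 3]].
Solving (T + 5I)v = 0 gives the eigenspace spanned by (0, 1, -2).
With v₃ = -2, v = (0, 1, -2), so v₂ = 1.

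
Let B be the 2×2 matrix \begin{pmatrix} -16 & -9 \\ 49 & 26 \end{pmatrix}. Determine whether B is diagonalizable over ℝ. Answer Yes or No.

No

Characteristic polynomial: p(μ) = μ^2 - 10μ + 25 = (μ - 5)^2.
μ = 5 has algebraic multiplicity 2; rank(B − 5I) = 1, so geometric multiplicity = 1.
Geometric multiplicity < algebraic multiplicity, so B is not diagonalizable.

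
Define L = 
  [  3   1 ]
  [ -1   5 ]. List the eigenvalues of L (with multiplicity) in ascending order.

Characteristic polynomial: p(λ) = λ^2 - 8λ + 16 = (λ - 4)^2.
Roots (with multiplicity): 4, 4.

4, 4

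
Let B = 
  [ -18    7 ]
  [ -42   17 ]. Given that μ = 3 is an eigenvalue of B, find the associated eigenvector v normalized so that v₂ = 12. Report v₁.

B − 3I = [[-21, 7], [-42, 14]].
Solving (B − 3I)v = 0 gives the eigenspace spanned by (4, 12).
With v₂ = 12, v = (4, 12), so v₁ = 4.

4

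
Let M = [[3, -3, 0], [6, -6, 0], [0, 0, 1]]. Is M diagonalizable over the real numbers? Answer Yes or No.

Characteristic polynomial: p(λ) = λ^3 + 2λ^2 - 3λ = λ(λ - 1)(λ + 3).
All 3 eigenvalues are distinct, so M is diagonalizable.

Yes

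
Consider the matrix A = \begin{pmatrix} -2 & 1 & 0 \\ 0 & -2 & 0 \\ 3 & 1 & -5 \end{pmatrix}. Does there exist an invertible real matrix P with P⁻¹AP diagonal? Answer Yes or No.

No

Characteristic polynomial: p(μ) = μ^3 + 9μ^2 + 24μ + 20 = (μ + 2)^2(μ + 5).
μ = -2 has algebraic multiplicity 2; rank(A + 2I) = 2, so geometric multiplicity = 1.
Geometric multiplicity < algebraic multiplicity, so A is not diagonalizable.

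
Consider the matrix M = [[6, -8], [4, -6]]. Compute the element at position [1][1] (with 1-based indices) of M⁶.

Characteristic polynomial: t^2 - 4 = (t - 2)(t + 2), so the eigenvalues are -2, 2.
t=-2: eigenvector (1, 1).
t=2: eigenvector (-2, -1).
P = [[1, -2], [1, -1]], D = diag(-2, 2), P⁻¹ = [[-1, 2], [-1, 1]].
M⁶ = P·diag(64, 64)·P⁻¹ = [[64, 0], [0, 64]].
The requested entry is 64.

64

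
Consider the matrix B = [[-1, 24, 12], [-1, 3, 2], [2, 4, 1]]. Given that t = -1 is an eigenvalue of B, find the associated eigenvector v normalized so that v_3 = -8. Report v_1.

0

B + 1I = [[0, 24, 12], [-1, 4, 2], [2, 4, 2]].
Solving (B + 1I)v = 0 gives the eigenspace spanned by (0, 4, -8).
With v_3 = -8, v = (0, 4, -8), so v_1 = 0.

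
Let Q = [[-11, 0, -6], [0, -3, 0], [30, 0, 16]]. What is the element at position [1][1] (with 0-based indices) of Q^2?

Characteristic polynomial: t^3 - 2t^2 - 11t + 12 = (t - 4)(t - 1)(t + 3), so the eigenvalues are -3, 1, 4.
t=1: eigenvector (1, 0, -2).
t=-3: eigenvector (0, 1, 0).
t=4: eigenvector (-2, 0, 5).
P = [[1, 0, -2], [0, 1, 0], [-2, 0, 5]], D = diag(1, -3, 4), P⁻¹ = [[5, 0, 2], [0, 1, 0], [2, 0, 1]].
Q² = P·diag(1, 9, 16)·P⁻¹ = [[-59, 0, -30], [0, 9, 0], [150, 0, 76]].
The requested entry is 9.

9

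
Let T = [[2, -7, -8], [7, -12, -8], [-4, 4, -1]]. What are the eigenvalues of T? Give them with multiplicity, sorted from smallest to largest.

-5, -5, -1

Characteristic polynomial: p(λ) = λ^3 + 11λ^2 + 35λ + 25 = (λ + 1)(λ + 5)^2.
Roots (with multiplicity): -5, -5, -1.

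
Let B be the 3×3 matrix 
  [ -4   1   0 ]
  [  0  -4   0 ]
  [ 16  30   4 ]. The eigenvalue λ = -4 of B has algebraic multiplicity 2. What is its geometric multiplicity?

B + 4I = [[0, 1, 0], [0, 0, 0], [16, 30, 8]].
This matrix has rank 2, so its null space has dimension 3 − 2 = 1.

1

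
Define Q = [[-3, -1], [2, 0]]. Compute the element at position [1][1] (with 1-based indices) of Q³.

-15

Characteristic polynomial: μ^2 + 3μ + 2 = (μ + 1)(μ + 2), so the eigenvalues are -2, -1.
μ=-1: eigenvector (-1, 2).
μ=-2: eigenvector (-1, 1).
P = [[-1, -1], [2, 1]], D = diag(-1, -2), P⁻¹ = [[1, 1], [-2, -1]].
Q³ = P·diag(-1, -8)·P⁻¹ = [[-15, -7], [14, 6]].
The requested entry is -15.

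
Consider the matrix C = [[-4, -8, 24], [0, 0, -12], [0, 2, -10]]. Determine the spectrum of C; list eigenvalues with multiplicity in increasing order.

-6, -4, -4

Characteristic polynomial: p(λ) = λ^3 + 14λ^2 + 64λ + 96 = (λ + 4)^2(λ + 6).
Roots (with multiplicity): -6, -4, -4.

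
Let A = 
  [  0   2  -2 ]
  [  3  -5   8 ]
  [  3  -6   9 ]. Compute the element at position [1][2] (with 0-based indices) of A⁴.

242

Characteristic polynomial: r^3 - 4r^2 + 3r = r(r - 3)(r - 1), so the eigenvalues are 0, 1, 3.
r=0: eigenvector (1, -1, -1).
r=1: eigenvector (2, 1, 0).
r=3: eigenvector (0, 1, 1).
P = [[1, 2, 0], [-1, 1, 1], [-1, 0, 1]], D = diag(0, 1, 3), P⁻¹ = [[1, -2, 2], [0, 1, -1], [1, -2, 3]].
A⁴ = P·diag(0, 1, 81)·P⁻¹ = [[0, 2, -2], [81, -161, 242], [81, -162, 243]].
The requested entry is 242.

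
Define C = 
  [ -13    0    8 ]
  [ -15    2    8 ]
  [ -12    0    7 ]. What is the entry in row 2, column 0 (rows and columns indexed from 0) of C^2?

72

Characteristic polynomial: μ^3 + 4μ^2 - 7μ - 10 = (μ - 2)(μ + 1)(μ + 5), so the eigenvalues are -5, -1, 2.
μ=-5: eigenvector (1, 1, 1).
μ=2: eigenvector (0, 1, 0).
μ=-1: eigenvector (2, 2, 3).
P = [[1, 0, 2], [1, 1, 2], [1, 0, 3]], D = diag(-5, 2, -1), P⁻¹ = [[3, 0, -2], [-1, 1, 0], [-1, 0, 1]].
C² = P·diag(25, 4, 1)·P⁻¹ = [[73, 0, -48], [69, 4, -48], [72, 0, -47]].
The requested entry is 72.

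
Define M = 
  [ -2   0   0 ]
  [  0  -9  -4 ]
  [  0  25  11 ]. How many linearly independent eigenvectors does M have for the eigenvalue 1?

1

M − 1I = [[-3, 0, 0], [0, -10, -4], [0, 25, 10]].
This matrix has rank 2, so its null space has dimension 3 − 2 = 1.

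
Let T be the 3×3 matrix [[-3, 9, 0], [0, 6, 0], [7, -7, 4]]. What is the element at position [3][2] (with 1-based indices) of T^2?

-7

Characteristic polynomial: s^3 - 7s^2 - 6s + 72 = (s - 6)(s - 4)(s + 3), so the eigenvalues are -3, 4, 6.
s=6: eigenvector (1, 1, 0).
s=-3: eigenvector (-1, 0, 1).
s=4: eigenvector (0, 0, 1).
P = [[1, -1, 0], [1, 0, 0], [0, 1, 1]], D = diag(6, -3, 4), P⁻¹ = [[0, 1, 0], [-1, 1, 0], [1, -1, 1]].
T² = P·diag(36, 9, 16)·P⁻¹ = [[9, 27, 0], [0, 36, 0], [7, -7, 16]].
The requested entry is -7.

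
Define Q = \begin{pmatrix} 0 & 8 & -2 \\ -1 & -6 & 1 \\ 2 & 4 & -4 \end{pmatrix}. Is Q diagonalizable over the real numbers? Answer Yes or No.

No

Characteristic polynomial: p(r) = r^3 + 10r^2 + 32r + 32 = (r + 2)(r + 4)^2.
r = -4 has algebraic multiplicity 2; rank(Q + 4I) = 2, so geometric multiplicity = 1.
Geometric multiplicity < algebraic multiplicity, so Q is not diagonalizable.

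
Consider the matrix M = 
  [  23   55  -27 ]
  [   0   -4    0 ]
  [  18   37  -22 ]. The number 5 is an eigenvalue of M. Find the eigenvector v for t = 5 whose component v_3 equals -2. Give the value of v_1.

-3

M − 5I = [[18, 55, -27], [0, -9, 0], [18, 37, -27]].
Solving (M − 5I)v = 0 gives the eigenspace spanned by (-3, 0, -2).
With v_3 = -2, v = (-3, 0, -2), so v_1 = -3.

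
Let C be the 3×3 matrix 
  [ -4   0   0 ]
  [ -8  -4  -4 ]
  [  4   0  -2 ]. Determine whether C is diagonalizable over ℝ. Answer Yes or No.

Characteristic polynomial: p(t) = t^3 + 10t^2 + 32t + 32 = (t + 2)(t + 4)^2.
t = -4 has algebraic multiplicity 2; rank(C + 4I) = 1, so geometric multiplicity = 2.
Every eigenvalue has geometric = algebraic multiplicity, so C is diagonalizable.

Yes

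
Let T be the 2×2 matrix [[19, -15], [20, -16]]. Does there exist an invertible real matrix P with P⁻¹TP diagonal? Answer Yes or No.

Yes

Characteristic polynomial: p(s) = s^2 - 3s - 4 = (s - 4)(s + 1).
All 2 eigenvalues are distinct, so T is diagonalizable.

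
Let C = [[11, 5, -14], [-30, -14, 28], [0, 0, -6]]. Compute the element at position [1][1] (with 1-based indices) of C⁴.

Characteristic polynomial: μ^3 + 9μ^2 + 14μ - 24 = (μ - 1)(μ + 4)(μ + 6), so the eigenvalues are -6, -4, 1.
μ=1: eigenvector (1, -2, 0).
μ=-4: eigenvector (-1, 3, 0).
μ=-6: eigenvector (2, -4, 1).
P = [[1, -1, 2], [-2, 3, -4], [0, 0, 1]], D = diag(1, -4, -6), P⁻¹ = [[3, 1, -2], [2, 1, 0], [0, 0, 1]].
C⁴ = P·diag(1, 256, 1296)·P⁻¹ = [[-509, -255, 2590], [1530, 766, -5180], [0, 0, 1296]].
The requested entry is -509.

-509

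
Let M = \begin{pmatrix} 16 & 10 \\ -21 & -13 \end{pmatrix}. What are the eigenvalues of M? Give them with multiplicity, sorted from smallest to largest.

1, 2

Characteristic polynomial: p(λ) = λ^2 - 3λ + 2 = (λ - 2)(λ - 1).
Roots (with multiplicity): 1, 2.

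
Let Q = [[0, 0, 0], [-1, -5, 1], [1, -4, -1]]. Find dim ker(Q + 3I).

1

Q + 3I = [[3, 0, 0], [-1, -2, 1], [1, -4, 2]].
This matrix has rank 2, so its null space has dimension 3 − 2 = 1.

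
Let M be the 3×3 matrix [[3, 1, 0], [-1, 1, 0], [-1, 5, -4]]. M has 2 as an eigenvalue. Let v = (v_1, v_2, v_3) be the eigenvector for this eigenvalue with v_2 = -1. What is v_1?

M − 2I = [[1, 1, 0], [-1, -1, 0], [-1, 5, -6]].
Solving (M − 2I)v = 0 gives the eigenspace spanned by (1, -1, -1).
With v_2 = -1, v = (1, -1, -1), so v_1 = 1.

1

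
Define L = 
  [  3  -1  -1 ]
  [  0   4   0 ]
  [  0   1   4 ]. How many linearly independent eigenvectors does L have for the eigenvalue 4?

L − 4I = [[-1, -1, -1], [0, 0, 0], [0, 1, 0]].
This matrix has rank 2, so its null space has dimension 3 − 2 = 1.

1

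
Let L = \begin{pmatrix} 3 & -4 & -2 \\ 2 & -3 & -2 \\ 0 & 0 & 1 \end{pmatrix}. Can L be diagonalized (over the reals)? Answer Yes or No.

Yes

Characteristic polynomial: p(t) = t^3 - t^2 - t + 1 = (t - 1)^2(t + 1).
t = 1 has algebraic multiplicity 2; rank(L − 1I) = 1, so geometric multiplicity = 2.
Every eigenvalue has geometric = algebraic multiplicity, so L is diagonalizable.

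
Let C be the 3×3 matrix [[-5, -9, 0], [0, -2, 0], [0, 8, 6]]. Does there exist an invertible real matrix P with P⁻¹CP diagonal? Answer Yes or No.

Characteristic polynomial: p(μ) = μ^3 + μ^2 - 32μ - 60 = (μ - 6)(μ + 2)(μ + 5).
All 3 eigenvalues are distinct, so C is diagonalizable.

Yes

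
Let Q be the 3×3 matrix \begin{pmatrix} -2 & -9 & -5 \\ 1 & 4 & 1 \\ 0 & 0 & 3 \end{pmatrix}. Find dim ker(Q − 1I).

1

Q − 1I = [[-3, -9, -5], [1, 3, 1], [0, 0, 2]].
This matrix has rank 2, so its null space has dimension 3 − 2 = 1.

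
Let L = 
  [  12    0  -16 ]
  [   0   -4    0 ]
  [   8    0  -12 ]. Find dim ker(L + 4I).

2

L + 4I = [[16, 0, -16], [0, 0, 0], [8, 0, -8]].
This matrix has rank 1, so its null space has dimension 3 − 1 = 2.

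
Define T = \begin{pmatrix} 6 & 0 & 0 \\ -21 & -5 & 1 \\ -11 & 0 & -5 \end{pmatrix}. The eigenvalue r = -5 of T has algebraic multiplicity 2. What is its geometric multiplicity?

1

T + 5I = [[11, 0, 0], [-21, 0, 1], [-11, 0, 0]].
This matrix has rank 2, so its null space has dimension 3 − 2 = 1.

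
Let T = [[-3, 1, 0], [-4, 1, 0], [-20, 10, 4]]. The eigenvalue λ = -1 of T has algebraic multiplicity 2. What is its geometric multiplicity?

T + 1I = [[-2, 1, 0], [-4, 2, 0], [-20, 10, 5]].
This matrix has rank 2, so its null space has dimension 3 − 2 = 1.

1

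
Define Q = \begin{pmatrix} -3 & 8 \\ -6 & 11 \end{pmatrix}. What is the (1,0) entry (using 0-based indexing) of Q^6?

-44688

Characteristic polynomial: r^2 - 8r + 15 = (r - 5)(r - 3), so the eigenvalues are 3, 5.
r=3: eigenvector (4, 3).
r=5: eigenvector (1, 1).
P = [[4, 1], [3, 1]], D = diag(3, 5), P⁻¹ = [[1, -1], [-3, 4]].
Q⁶ = P·diag(729, 15625)·P⁻¹ = [[-43959, 59584], [-44688, 60313]].
The requested entry is -44688.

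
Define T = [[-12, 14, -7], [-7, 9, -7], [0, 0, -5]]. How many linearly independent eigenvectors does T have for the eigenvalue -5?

2

T + 5I = [[-7, 14, -7], [-7, 14, -7], [0, 0, 0]].
This matrix has rank 1, so its null space has dimension 3 − 1 = 2.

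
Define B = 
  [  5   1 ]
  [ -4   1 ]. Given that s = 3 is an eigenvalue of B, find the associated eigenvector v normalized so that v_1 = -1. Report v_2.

B − 3I = [[2, 1], [-4, -2]].
Solving (B − 3I)v = 0 gives the eigenspace spanned by (-1, 2).
With v_1 = -1, v = (-1, 2), so v_2 = 2.

2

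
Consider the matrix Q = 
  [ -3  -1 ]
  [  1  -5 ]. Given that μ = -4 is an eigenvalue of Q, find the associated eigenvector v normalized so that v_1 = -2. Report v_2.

Q + 4I = [[1, -1], [1, -1]].
Solving (Q + 4I)v = 0 gives the eigenspace spanned by (-2, -2).
With v_1 = -2, v = (-2, -2), so v_2 = -2.

-2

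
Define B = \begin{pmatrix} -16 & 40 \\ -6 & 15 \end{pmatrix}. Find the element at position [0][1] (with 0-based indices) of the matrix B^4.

Characteristic polynomial: t^2 + t = t(t + 1), so the eigenvalues are -1, 0.
t=0: eigenvector (-5, -2).
t=-1: eigenvector (8, 3).
P = [[-5, 8], [-2, 3]], D = diag(0, -1), P⁻¹ = [[3, -8], [2, -5]].
B⁴ = P·diag(0, 1)·P⁻¹ = [[16, -40], [6, -15]].
The requested entry is -40.

-40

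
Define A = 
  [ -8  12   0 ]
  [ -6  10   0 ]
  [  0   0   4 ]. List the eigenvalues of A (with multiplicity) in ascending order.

-2, 4, 4

Characteristic polynomial: p(λ) = λ^3 - 6λ^2 + 32 = (λ - 4)^2(λ + 2).
Roots (with multiplicity): -2, 4, 4.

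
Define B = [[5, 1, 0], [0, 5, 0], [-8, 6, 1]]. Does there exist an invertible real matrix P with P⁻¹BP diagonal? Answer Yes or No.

No

Characteristic polynomial: p(λ) = λ^3 - 11λ^2 + 35λ - 25 = (λ - 5)^2(λ - 1).
λ = 5 has algebraic multiplicity 2; rank(B − 5I) = 2, so geometric multiplicity = 1.
Geometric multiplicity < algebraic multiplicity, so B is not diagonalizable.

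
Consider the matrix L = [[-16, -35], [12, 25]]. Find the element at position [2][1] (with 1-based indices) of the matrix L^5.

Characteristic polynomial: λ^2 - 9λ + 20 = (λ - 5)(λ - 4), so the eigenvalues are 4, 5.
λ=4: eigenvector (-7, 4).
λ=5: eigenvector (-5, 3).
P = [[-7, -5], [4, 3]], D = diag(4, 5), P⁻¹ = [[-3, -5], [4, 7]].
L⁵ = P·diag(1024, 3125)·P⁻¹ = [[-40996, -73535], [25212, 45145]].
The requested entry is 25212.

25212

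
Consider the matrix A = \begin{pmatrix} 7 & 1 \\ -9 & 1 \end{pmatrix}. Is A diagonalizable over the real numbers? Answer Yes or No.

No

Characteristic polynomial: p(r) = r^2 - 8r + 16 = (r - 4)^2.
r = 4 has algebraic multiplicity 2; rank(A − 4I) = 1, so geometric multiplicity = 1.
Geometric multiplicity < algebraic multiplicity, so A is not diagonalizable.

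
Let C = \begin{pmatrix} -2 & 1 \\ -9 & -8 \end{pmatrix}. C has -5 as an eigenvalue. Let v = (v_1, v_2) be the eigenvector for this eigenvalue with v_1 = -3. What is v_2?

9

C + 5I = [[3, 1], [-9, -3]].
Solving (C + 5I)v = 0 gives the eigenspace spanned by (-3, 9).
With v_1 = -3, v = (-3, 9), so v_2 = 9.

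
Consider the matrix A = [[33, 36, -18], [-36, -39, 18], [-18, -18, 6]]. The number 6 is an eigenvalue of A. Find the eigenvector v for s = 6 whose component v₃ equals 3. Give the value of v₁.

-6

A − 6I = [[27, 36, -18], [-36, -45, 18], [-18, -18, 0]].
Solving (A − 6I)v = 0 gives the eigenspace spanned by (-6, 6, 3).
With v₃ = 3, v = (-6, 6, 3), so v₁ = -6.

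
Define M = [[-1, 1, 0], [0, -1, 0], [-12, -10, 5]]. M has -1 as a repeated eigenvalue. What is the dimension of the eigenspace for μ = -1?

M + 1I = [[0, 1, 0], [0, 0, 0], [-12, -10, 6]].
This matrix has rank 2, so its null space has dimension 3 − 2 = 1.

1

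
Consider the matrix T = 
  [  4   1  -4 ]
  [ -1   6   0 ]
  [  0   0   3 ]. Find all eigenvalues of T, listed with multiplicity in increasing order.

3, 5, 5

Characteristic polynomial: p(s) = s^3 - 13s^2 + 55s - 75 = (s - 5)^2(s - 3).
Roots (with multiplicity): 3, 5, 5.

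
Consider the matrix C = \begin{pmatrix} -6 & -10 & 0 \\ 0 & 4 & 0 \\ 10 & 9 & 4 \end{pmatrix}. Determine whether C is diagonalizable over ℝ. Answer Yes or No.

Characteristic polynomial: p(t) = t^3 - 2t^2 - 32t + 96 = (t - 4)^2(t + 6).
t = 4 has algebraic multiplicity 2; rank(C − 4I) = 2, so geometric multiplicity = 1.
Geometric multiplicity < algebraic multiplicity, so C is not diagonalizable.

No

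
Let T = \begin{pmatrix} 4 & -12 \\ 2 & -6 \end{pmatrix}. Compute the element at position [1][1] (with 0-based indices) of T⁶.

Characteristic polynomial: s^2 + 2s = s(s + 2), so the eigenvalues are -2, 0.
s=0: eigenvector (3, 1).
s=-2: eigenvector (-2, -1).
P = [[3, -2], [1, -1]], D = diag(0, -2), P⁻¹ = [[1, -2], [1, -3]].
T⁶ = P·diag(0, 64)·P⁻¹ = [[-128, 384], [-64, 192]].
The requested entry is 192.

192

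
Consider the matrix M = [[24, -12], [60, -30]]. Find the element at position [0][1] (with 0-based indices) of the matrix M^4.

2592

Characteristic polynomial: μ^2 + 6μ = μ(μ + 6), so the eigenvalues are -6, 0.
μ=0: eigenvector (-1, -2).
μ=-6: eigenvector (2, 5).
P = [[-1, 2], [-2, 5]], D = diag(0, -6), P⁻¹ = [[-5, 2], [-2, 1]].
M⁴ = P·diag(0, 1296)·P⁻¹ = [[-5184, 2592], [-12960, 6480]].
The requested entry is 2592.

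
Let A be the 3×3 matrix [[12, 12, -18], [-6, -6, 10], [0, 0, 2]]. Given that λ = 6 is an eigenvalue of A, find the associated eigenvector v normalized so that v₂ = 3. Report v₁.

-6

A − 6I = [[6, 12, -18], [-6, -12, 10], [0, 0, -4]].
Solving (A − 6I)v = 0 gives the eigenspace spanned by (-6, 3, 0).
With v₂ = 3, v = (-6, 3, 0), so v₁ = -6.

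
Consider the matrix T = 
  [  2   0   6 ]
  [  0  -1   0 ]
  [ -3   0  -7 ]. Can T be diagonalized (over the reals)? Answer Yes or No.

Yes

Characteristic polynomial: p(μ) = μ^3 + 6μ^2 + 9μ + 4 = (μ + 1)^2(μ + 4).
μ = -1 has algebraic multiplicity 2; rank(T + 1I) = 1, so geometric multiplicity = 2.
Every eigenvalue has geometric = algebraic multiplicity, so T is diagonalizable.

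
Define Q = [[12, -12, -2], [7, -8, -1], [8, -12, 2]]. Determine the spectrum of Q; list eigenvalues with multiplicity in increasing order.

-2, 4, 4

Characteristic polynomial: p(μ) = μ^3 - 6μ^2 + 32 = (μ - 4)^2(μ + 2).
Roots (with multiplicity): -2, 4, 4.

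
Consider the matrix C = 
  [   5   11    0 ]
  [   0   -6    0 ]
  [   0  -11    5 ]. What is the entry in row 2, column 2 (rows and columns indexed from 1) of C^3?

Characteristic polynomial: t^3 - 4t^2 - 35t + 150 = (t - 5)^2(t + 6), so the eigenvalues are -6, 5, 5.
t=5: eigenvector (1, 0, 0).
t=5: eigenvector (0, 0, 1).
t=-6: eigenvector (-1, 1, 1).
P = [[1, 0, -1], [0, 0, 1], [0, 1, 1]], D = diag(5, 5, -6), P⁻¹ = [[1, 1, 0], [0, -1, 1], [0, 1, 0]].
C³ = P·diag(125, 125, -216)·P⁻¹ = [[125, 341, 0], [0, -216, 0], [0, -341, 125]].
The requested entry is -216.

-216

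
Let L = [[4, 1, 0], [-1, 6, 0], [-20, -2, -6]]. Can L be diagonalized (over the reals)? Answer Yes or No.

Characteristic polynomial: p(μ) = μ^3 - 4μ^2 - 35μ + 150 = (μ - 5)^2(μ + 6).
μ = 5 has algebraic multiplicity 2; rank(L − 5I) = 2, so geometric multiplicity = 1.
Geometric multiplicity < algebraic multiplicity, so L is not diagonalizable.

No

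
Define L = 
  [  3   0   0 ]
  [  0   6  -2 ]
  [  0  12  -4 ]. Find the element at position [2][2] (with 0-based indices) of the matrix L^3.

-16

Characteristic polynomial: λ^3 - 5λ^2 + 6λ = λ(λ - 3)(λ - 2), so the eigenvalues are 0, 2, 3.
λ=0: eigenvector (0, 1, 3).
λ=2: eigenvector (0, 1, 2).
λ=3: eigenvector (1, 0, 0).
P = [[0, 0, 1], [1, 1, 0], [3, 2, 0]], D = diag(0, 2, 3), P⁻¹ = [[0, -2, 1], [0, 3, -1], [1, 0, 0]].
L³ = P·diag(0, 8, 27)·P⁻¹ = [[27, 0, 0], [0, 24, -8], [0, 48, -16]].
The requested entry is -16.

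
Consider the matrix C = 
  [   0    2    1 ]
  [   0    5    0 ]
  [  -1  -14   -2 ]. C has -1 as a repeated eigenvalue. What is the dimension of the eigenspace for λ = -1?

C + 1I = [[1, 2, 1], [0, 6, 0], [-1, -14, -1]].
This matrix has rank 2, so its null space has dimension 3 − 2 = 1.

1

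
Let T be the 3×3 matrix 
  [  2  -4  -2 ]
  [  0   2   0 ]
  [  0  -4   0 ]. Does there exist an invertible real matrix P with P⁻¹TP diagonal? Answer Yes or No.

Characteristic polynomial: p(λ) = λ^3 - 4λ^2 + 4λ = λ(λ - 2)^2.
λ = 2 has algebraic multiplicity 2; rank(T − 2I) = 1, so geometric multiplicity = 2.
Every eigenvalue has geometric = algebraic multiplicity, so T is diagonalizable.

Yes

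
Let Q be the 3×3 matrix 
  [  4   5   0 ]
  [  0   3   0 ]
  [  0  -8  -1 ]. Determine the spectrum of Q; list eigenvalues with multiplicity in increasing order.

Characteristic polynomial: p(λ) = λ^3 - 6λ^2 + 5λ + 12 = (λ - 4)(λ - 3)(λ + 1).
Roots (with multiplicity): -1, 3, 4.

-1, 3, 4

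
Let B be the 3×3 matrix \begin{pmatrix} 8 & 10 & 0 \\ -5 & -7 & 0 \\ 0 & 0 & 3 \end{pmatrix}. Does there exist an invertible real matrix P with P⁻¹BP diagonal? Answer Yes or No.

Yes

Characteristic polynomial: p(r) = r^3 - 4r^2 - 3r + 18 = (r - 3)^2(r + 2).
r = 3 has algebraic multiplicity 2; rank(B − 3I) = 1, so geometric multiplicity = 2.
Every eigenvalue has geometric = algebraic multiplicity, so B is diagonalizable.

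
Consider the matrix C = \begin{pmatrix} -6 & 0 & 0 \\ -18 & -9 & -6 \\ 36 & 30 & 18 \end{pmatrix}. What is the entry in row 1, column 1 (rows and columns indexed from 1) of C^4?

1296

Characteristic polynomial: s^3 - 3s^2 - 36s + 108 = (s - 6)(s - 3)(s + 6), so the eigenvalues are -6, 3, 6.
s=-6: eigenvector (1, 2, -4).
s=3: eigenvector (0, 1, -2).
s=6: eigenvector (0, -2, 5).
P = [[1, 0, 0], [2, 1, -2], [-4, -2, 5]], D = diag(-6, 3, 6), P⁻¹ = [[1, 0, 0], [-2, 5, 2], [0, 2, 1]].
C⁴ = P·diag(1296, 81, 1296)·P⁻¹ = [[1296, 0, 0], [2430, -4779, -2430], [-4860, 12150, 6156]].
The requested entry is 1296.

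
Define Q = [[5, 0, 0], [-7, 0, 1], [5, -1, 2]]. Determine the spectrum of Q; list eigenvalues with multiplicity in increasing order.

1, 1, 5

Characteristic polynomial: p(λ) = λ^3 - 7λ^2 + 11λ - 5 = (λ - 5)(λ - 1)^2.
Roots (with multiplicity): 1, 1, 5.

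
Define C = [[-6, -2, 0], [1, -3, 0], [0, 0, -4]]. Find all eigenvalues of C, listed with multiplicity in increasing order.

Characteristic polynomial: p(r) = r^3 + 13r^2 + 56r + 80 = (r + 4)^2(r + 5).
Roots (with multiplicity): -5, -4, -4.

-5, -4, -4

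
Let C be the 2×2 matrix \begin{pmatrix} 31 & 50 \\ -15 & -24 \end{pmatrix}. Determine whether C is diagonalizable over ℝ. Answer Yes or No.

Characteristic polynomial: p(r) = r^2 - 7r + 6 = (r - 6)(r - 1).
All 2 eigenvalues are distinct, so C is diagonalizable.

Yes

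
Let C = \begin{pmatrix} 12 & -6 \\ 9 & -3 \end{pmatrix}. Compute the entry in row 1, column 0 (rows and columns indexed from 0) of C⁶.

137781

Characteristic polynomial: μ^2 - 9μ + 18 = (μ - 6)(μ - 3), so the eigenvalues are 3, 6.
μ=3: eigenvector (-2, -3).
μ=6: eigenvector (1, 1).
P = [[-2, 1], [-3, 1]], D = diag(3, 6), P⁻¹ = [[1, -1], [3, -2]].
C⁶ = P·diag(729, 46656)·P⁻¹ = [[138510, -91854], [137781, -91125]].
The requested entry is 137781.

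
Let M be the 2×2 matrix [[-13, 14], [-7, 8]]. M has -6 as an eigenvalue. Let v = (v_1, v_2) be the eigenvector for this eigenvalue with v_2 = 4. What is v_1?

M + 6I = [[-7, 14], [-7, 14]].
Solving (M + 6I)v = 0 gives the eigenspace spanned by (8, 4).
With v_2 = 4, v = (8, 4), so v_1 = 8.

8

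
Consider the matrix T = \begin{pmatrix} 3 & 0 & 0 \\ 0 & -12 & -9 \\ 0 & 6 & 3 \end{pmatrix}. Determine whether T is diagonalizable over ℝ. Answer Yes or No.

Yes

Characteristic polynomial: p(s) = s^3 + 6s^2 - 9s - 54 = (s - 3)(s + 3)(s + 6).
All 3 eigenvalues are distinct, so T is diagonalizable.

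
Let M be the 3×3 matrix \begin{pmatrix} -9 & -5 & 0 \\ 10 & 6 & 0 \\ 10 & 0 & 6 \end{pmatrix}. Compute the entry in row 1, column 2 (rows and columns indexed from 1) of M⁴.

Characteristic polynomial: μ^3 - 3μ^2 - 22μ + 24 = (μ - 6)(μ - 1)(μ + 4), so the eigenvalues are -4, 1, 6.
μ=1: eigenvector (1, -2, -2).
μ=-4: eigenvector (1, -1, -1).
μ=6: eigenvector (0, 0, 1).
P = [[1, 1, 0], [-2, -1, 0], [-2, -1, 1]], D = diag(1, -4, 6), P⁻¹ = [[-1, -1, 0], [2, 1, 0], [0, -1, 1]].
M⁴ = P·diag(1, 256, 1296)·P⁻¹ = [[511, 255, 0], [-510, -254, 0], [-510, -1550, 1296]].
The requested entry is 255.

255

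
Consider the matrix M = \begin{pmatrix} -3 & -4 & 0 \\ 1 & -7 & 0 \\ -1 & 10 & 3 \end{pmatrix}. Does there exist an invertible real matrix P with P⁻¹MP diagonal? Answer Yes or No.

Characteristic polynomial: p(s) = s^3 + 7s^2 - 5s - 75 = (s - 3)(s + 5)^2.
s = -5 has algebraic multiplicity 2; rank(M + 5I) = 2, so geometric multiplicity = 1.
Geometric multiplicity < algebraic multiplicity, so M is not diagonalizable.

No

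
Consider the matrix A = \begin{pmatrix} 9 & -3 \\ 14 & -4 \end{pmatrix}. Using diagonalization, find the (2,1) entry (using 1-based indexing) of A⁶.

Characteristic polynomial: t^2 - 5t + 6 = (t - 3)(t - 2), so the eigenvalues are 2, 3.
t=3: eigenvector (1, 2).
t=2: eigenvector (3, 7).
P = [[1, 3], [2, 7]], D = diag(3, 2), P⁻¹ = [[7, -3], [-2, 1]].
A⁶ = P·diag(729, 64)·P⁻¹ = [[4719, -1995], [9310, -3926]].
The requested entry is 9310.

9310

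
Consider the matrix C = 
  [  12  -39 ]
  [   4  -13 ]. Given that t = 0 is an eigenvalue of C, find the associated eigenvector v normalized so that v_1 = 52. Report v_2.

C = [[12, -39], [4, -13]].
Solving (C)v = 0 gives the eigenspace spanned by (52, 16).
With v_1 = 52, v = (52, 16), so v_2 = 16.

16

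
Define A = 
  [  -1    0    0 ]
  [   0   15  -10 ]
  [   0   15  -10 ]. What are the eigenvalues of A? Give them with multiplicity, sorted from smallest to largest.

-1, 0, 5

Characteristic polynomial: p(s) = s^3 - 4s^2 - 5s = s(s - 5)(s + 1).
Roots (with multiplicity): -1, 0, 5.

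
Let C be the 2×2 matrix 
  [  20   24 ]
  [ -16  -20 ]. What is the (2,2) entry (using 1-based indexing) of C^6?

Characteristic polynomial: λ^2 - 16 = (λ - 4)(λ + 4), so the eigenvalues are -4, 4.
λ=4: eigenvector (3, -2).
λ=-4: eigenvector (-1, 1).
P = [[3, -1], [-2, 1]], D = diag(4, -4), P⁻¹ = [[1, 1], [2, 3]].
C⁶ = P·diag(4096, 4096)·P⁻¹ = [[4096, 0], [0, 4096]].
The requested entry is 4096.

4096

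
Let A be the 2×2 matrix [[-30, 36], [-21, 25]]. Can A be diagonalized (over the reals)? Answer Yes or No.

Characteristic polynomial: p(r) = r^2 + 5r + 6 = (r + 2)(r + 3).
All 2 eigenvalues are distinct, so A is diagonalizable.

Yes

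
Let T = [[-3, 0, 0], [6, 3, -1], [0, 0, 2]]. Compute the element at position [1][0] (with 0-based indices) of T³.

Characteristic polynomial: μ^3 - 2μ^2 - 9μ + 18 = (μ - 3)(μ - 2)(μ + 3), so the eigenvalues are -3, 2, 3.
μ=3: eigenvector (0, 1, 0).
μ=-3: eigenvector (1, -1, 0).
μ=2: eigenvector (0, 1, 1).
P = [[0, 1, 0], [1, -1, 1], [0, 0, 1]], D = diag(3, -3, 2), P⁻¹ = [[1, 1, -1], [1, 0, 0], [0, 0, 1]].
T³ = P·diag(27, -27, 8)·P⁻¹ = [[-27, 0, 0], [54, 27, -19], [0, 0, 8]].
The requested entry is 54.

54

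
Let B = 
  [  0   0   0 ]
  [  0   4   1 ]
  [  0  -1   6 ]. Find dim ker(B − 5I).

B − 5I = [[-5, 0, 0], [0, -1, 1], [0, -1, 1]].
This matrix has rank 2, so its null space has dimension 3 − 2 = 1.

1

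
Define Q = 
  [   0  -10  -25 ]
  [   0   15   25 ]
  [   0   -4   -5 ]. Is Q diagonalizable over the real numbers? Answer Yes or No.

No

Characteristic polynomial: p(r) = r^3 - 10r^2 + 25r = r(r - 5)^2.
r = 5 has algebraic multiplicity 2; rank(Q − 5I) = 2, so geometric multiplicity = 1.
Geometric multiplicity < algebraic multiplicity, so Q is not diagonalizable.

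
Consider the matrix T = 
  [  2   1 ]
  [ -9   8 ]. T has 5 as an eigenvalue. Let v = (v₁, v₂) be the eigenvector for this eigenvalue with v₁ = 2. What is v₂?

T − 5I = [[-3, 1], [-9, 3]].
Solving (T − 5I)v = 0 gives the eigenspace spanned by (2, 6).
With v₁ = 2, v = (2, 6), so v₂ = 6.

6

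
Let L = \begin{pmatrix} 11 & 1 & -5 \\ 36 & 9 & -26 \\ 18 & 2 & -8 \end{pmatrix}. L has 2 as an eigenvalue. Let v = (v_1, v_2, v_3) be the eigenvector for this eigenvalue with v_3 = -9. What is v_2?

L − 2I = [[9, 1, -5], [36, 7, -26], [18, 2, -10]].
Solving (L − 2I)v = 0 gives the eigenspace spanned by (-3, -18, -9).
With v_3 = -9, v = (-3, -18, -9), so v_2 = -18.

-18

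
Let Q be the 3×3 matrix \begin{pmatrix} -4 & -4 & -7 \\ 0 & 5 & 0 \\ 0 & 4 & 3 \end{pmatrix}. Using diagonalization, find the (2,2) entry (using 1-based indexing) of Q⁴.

Characteristic polynomial: r^3 - 4r^2 - 17r + 60 = (r - 5)(r - 3)(r + 4), so the eigenvalues are -4, 3, 5.
r=-4: eigenvector (1, 0, 0).
r=3: eigenvector (-1, 0, 1).
r=5: eigenvector (-2, 1, 2).
P = [[1, -1, -2], [0, 0, 1], [0, 1, 2]], D = diag(-4, 3, 5), P⁻¹ = [[1, 0, 1], [0, -2, 1], [0, 1, 0]].
Q⁴ = P·diag(256, 81, 625)·P⁻¹ = [[256, -1088, 175], [0, 625, 0], [0, 1088, 81]].
The requested entry is 625.

625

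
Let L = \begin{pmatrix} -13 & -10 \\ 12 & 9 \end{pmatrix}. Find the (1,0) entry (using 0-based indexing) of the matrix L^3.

156

Characteristic polynomial: s^2 + 4s + 3 = (s + 1)(s + 3), so the eigenvalues are -3, -1.
s=-1: eigenvector (-5, 6).
s=-3: eigenvector (1, -1).
P = [[-5, 1], [6, -1]], D = diag(-1, -3), P⁻¹ = [[1, 1], [6, 5]].
L³ = P·diag(-1, -27)·P⁻¹ = [[-157, -130], [156, 129]].
The requested entry is 156.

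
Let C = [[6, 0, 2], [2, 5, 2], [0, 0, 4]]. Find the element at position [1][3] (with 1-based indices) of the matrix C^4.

Characteristic polynomial: s^3 - 15s^2 + 74s - 120 = (s - 6)(s - 5)(s - 4), so the eigenvalues are 4, 5, 6.
s=4: eigenvector (-1, 0, 1).
s=5: eigenvector (0, 1, 0).
s=6: eigenvector (1, 2, 0).
P = [[-1, 0, 1], [0, 1, 2], [1, 0, 0]], D = diag(4, 5, 6), P⁻¹ = [[0, 0, 1], [-2, 1, -2], [1, 0, 1]].
C⁴ = P·diag(256, 625, 1296)·P⁻¹ = [[1296, 0, 1040], [1342, 625, 1342], [0, 0, 256]].
The requested entry is 1040.

1040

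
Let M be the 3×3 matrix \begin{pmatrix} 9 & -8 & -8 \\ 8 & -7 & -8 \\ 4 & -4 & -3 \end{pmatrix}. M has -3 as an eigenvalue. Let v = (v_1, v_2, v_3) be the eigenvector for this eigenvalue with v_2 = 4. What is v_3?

M + 3I = [[12, -8, -8], [8, -4, -8], [4, -4, 0]].
Solving (M + 3I)v = 0 gives the eigenspace spanned by (4, 4, 2).
With v_2 = 4, v = (4, 4, 2), so v_3 = 2.

2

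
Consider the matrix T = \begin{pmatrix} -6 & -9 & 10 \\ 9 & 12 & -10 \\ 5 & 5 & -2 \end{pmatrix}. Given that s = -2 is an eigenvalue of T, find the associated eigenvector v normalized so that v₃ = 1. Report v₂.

T + 2I = [[-4, -9, 10], [9, 14, -10], [5, 5, 0]].
Solving (T + 2I)v = 0 gives the eigenspace spanned by (-2, 2, 1).
With v₃ = 1, v = (-2, 2, 1), so v₂ = 2.

2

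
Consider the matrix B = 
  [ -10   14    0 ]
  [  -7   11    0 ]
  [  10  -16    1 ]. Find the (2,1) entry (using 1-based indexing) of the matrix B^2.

-7

Characteristic polynomial: λ^3 - 2λ^2 - 11λ + 12 = (λ - 4)(λ - 1)(λ + 3), so the eigenvalues are -3, 1, 4.
λ=-3: eigenvector (2, 1, -1).
λ=4: eigenvector (1, 1, -2).
λ=1: eigenvector (0, 0, 1).
P = [[2, 1, 0], [1, 1, 0], [-1, -2, 1]], D = diag(-3, 4, 1), P⁻¹ = [[1, -1, 0], [-1, 2, 0], [-1, 3, 1]].
B² = P·diag(9, 16, 1)·P⁻¹ = [[2, 14, 0], [-7, 23, 0], [22, -52, 1]].
The requested entry is -7.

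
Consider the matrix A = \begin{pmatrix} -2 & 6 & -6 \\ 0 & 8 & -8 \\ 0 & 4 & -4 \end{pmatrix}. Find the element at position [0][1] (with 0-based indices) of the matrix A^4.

240

Characteristic polynomial: s^3 - 2s^2 - 8s = s(s - 4)(s + 2), so the eigenvalues are -2, 0, 4.
s=0: eigenvector (0, 1, 1).
s=4: eigenvector (1, 2, 1).
s=-2: eigenvector (1, 0, 0).
P = [[0, 1, 1], [1, 2, 0], [1, 1, 0]], D = diag(0, 4, -2), P⁻¹ = [[0, -1, 2], [0, 1, -1], [1, -1, 1]].
A⁴ = P·diag(0, 256, 16)·P⁻¹ = [[16, 240, -240], [0, 512, -512], [0, 256, -256]].
The requested entry is 240.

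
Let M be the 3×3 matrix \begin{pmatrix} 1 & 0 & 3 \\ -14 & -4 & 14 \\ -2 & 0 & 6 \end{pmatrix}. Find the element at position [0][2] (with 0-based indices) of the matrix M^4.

Characteristic polynomial: λ^3 - 3λ^2 - 16λ + 48 = (λ - 4)(λ - 3)(λ + 4), so the eigenvalues are -4, 3, 4.
λ=3: eigenvector (3, -2, 2).
λ=-4: eigenvector (0, 1, 0).
λ=4: eigenvector (1, 0, 1).
P = [[3, 0, 1], [-2, 1, 0], [2, 0, 1]], D = diag(3, -4, 4), P⁻¹ = [[1, 0, -1], [2, 1, -2], [-2, 0, 3]].
M⁴ = P·diag(81, 256, 256)·P⁻¹ = [[-269, 0, 525], [350, 256, -350], [-350, 0, 606]].
The requested entry is 525.

525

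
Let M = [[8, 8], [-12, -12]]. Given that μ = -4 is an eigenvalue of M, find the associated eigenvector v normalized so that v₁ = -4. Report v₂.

M + 4I = [[12, 8], [-12, -8]].
Solving (M + 4I)v = 0 gives the eigenspace spanned by (-4, 6).
With v₁ = -4, v = (-4, 6), so v₂ = 6.

6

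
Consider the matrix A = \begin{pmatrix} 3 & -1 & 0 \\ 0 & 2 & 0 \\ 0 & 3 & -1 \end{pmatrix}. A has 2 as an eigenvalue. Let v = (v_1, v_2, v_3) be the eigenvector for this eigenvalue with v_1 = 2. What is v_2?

2

A − 2I = [[1, -1, 0], [0, 0, 0], [0, 3, -3]].
Solving (A − 2I)v = 0 gives the eigenspace spanned by (2, 2, 2).
With v_1 = 2, v = (2, 2, 2), so v_2 = 2.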